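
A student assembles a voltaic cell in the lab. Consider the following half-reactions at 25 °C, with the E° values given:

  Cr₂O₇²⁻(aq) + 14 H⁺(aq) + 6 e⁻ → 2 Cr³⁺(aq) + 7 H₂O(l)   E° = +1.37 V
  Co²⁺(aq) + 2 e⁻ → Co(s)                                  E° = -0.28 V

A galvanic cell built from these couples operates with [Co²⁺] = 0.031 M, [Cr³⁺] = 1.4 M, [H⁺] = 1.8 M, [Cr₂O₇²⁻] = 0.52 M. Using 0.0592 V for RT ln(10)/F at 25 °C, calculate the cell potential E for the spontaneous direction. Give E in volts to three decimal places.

+1.724 V

Cr₂O₇²⁻/Cr³⁺ is the cathode (higher E°), Co²⁺/Co the anode: E°cell = +1.37 − (-0.28) = +1.65 V, n = 6.
Overall: Cr₂O₇²⁻(aq) + 14 H⁺(aq) + 3 Co(s) → 2 Cr³⁺(aq) + 7 H₂O(l) + 3 Co²⁺(aq)
Q = [Cr³⁺]^2·[Co²⁺]^3 / ([Cr₂O₇²⁻]·[H⁺]^14); log Q = -7.523.
E = E° − (0.0592/n) log Q = +1.65 − (0.0592/6)(-7.523) = +1.724 V.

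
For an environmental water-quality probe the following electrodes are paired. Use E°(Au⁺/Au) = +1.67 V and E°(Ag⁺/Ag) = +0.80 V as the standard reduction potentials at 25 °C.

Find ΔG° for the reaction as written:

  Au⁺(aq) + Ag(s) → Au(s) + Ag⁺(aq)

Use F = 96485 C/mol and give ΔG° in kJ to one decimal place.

-83.9 kJ

As written, Au⁺/Au is reduced (cathode) and Ag⁺/Ag is oxidised (anode), so E°cell = (+1.67) − (+0.80) = +0.87 V.
Balancing electrons gives n = 1.
ΔG° = −nFE° = −(1)(96485)(+0.87) = -83,942 J = -83.9 kJ.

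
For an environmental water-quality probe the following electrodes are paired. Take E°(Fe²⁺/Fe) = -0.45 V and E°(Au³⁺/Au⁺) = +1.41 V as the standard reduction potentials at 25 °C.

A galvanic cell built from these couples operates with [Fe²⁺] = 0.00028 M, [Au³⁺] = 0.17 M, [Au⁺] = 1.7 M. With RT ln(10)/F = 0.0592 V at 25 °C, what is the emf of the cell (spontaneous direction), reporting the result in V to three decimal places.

+1.936 V

Au³⁺/Au⁺ is the cathode (higher E°), Fe²⁺/Fe the anode: E°cell = +1.41 − (-0.45) = +1.86 V, n = 2.
Overall: Au³⁺(aq) + Fe(s) → Au⁺(aq) + Fe²⁺(aq)
Q = [Au⁺]·[Fe²⁺] / ([Au³⁺]); log Q = -2.553.
E = E° − (0.0592/n) log Q = +1.86 − (0.0592/2)(-2.553) = +1.936 V.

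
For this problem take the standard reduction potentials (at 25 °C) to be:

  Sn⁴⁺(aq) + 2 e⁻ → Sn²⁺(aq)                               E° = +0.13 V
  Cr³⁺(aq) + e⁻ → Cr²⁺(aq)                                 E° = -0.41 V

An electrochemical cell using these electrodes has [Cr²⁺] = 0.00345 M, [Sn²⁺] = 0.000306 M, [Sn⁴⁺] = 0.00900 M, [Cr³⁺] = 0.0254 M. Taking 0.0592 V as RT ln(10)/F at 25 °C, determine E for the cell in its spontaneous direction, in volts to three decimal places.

Sn⁴⁺/Sn²⁺ is the cathode (higher E°), Cr³⁺/Cr²⁺ the anode: E°cell = +0.13 − (-0.41) = +0.54 V, n = 2.
Overall: Sn⁴⁺(aq) + 2 Cr²⁺(aq) → Sn²⁺(aq) + 2 Cr³⁺(aq)
Q = [Sn²⁺]·[Cr³⁺]^2 / ([Sn⁴⁺]·[Cr²⁺]^2); log Q = 0.266.
E = E° − (0.0592/n) log Q = +0.54 − (0.0592/2)(0.266) = +0.532 V.

+0.532 V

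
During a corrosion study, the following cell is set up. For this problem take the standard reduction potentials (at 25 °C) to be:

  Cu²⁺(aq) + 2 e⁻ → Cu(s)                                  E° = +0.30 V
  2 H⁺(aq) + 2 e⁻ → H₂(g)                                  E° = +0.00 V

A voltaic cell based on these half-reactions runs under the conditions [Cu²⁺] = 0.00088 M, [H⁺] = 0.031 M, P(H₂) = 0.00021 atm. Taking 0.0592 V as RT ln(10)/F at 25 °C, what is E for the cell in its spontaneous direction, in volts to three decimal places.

Cu²⁺/Cu is the cathode (higher E°), H⁺/H₂ the anode: E°cell = +0.30 − (+0.00) = +0.30 V, n = 2.
Overall: Cu²⁺(aq) + H₂(g) → Cu(s) + 2 H⁺(aq)
Q = [H⁺]^2 / ([Cu²⁺]·P(H₂)); log Q = 3.716.
E = E° − (0.0592/n) log Q = +0.30 − (0.0592/2)(3.716) = +0.190 V.

+0.190 V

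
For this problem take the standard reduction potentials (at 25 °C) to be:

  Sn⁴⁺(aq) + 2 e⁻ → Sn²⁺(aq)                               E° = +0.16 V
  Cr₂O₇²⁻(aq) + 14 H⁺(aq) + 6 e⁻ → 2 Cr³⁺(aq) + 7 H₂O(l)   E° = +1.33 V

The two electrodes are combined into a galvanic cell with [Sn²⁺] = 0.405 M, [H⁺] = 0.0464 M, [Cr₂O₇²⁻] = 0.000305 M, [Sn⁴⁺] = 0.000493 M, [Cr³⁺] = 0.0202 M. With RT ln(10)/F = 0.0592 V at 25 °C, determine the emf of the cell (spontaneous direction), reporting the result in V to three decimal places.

Cr₂O₇²⁻/Cr³⁺ is the cathode (higher E°), Sn⁴⁺/Sn²⁺ the anode: E°cell = +1.33 − (+0.16) = +1.17 V, n = 6.
Overall: Cr₂O₇²⁻(aq) + 14 H⁺(aq) + 3 Sn²⁺(aq) → 2 Cr³⁺(aq) + 7 H₂O(l) + 3 Sn⁴⁺(aq)
Q = [Cr³⁺]^2·[Sn⁴⁺]^3 / ([Cr₂O₇²⁻]·[H⁺]^14·[Sn²⁺]^3); log Q = 10.051.
E = E° − (0.0592/n) log Q = +1.17 − (0.0592/6)(10.051) = +1.071 V.

+1.071 V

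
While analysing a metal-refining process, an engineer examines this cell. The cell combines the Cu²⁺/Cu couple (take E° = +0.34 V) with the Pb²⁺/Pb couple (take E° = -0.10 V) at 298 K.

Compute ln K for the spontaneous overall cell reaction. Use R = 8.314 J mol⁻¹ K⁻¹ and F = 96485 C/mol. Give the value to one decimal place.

34.3

Cathode: Cu²⁺/Cu; anode: Pb²⁺/Pb. E°cell = (+0.34) − (-0.10) = +0.44 V, with n = 2.
ΔG° = −nFE° = −RT ln K, so ln K = nFE°/(RT) = (2)(96485)(+0.44) / ((8.314)(298)) = 34.270.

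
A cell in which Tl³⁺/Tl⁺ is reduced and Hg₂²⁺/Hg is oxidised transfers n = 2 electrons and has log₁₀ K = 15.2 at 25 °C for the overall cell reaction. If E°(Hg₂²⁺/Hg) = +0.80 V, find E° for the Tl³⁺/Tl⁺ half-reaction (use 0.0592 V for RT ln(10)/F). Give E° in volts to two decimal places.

E°cell = (0.0592/n)·log K = (0.0592/2)(15.2) = +0.450 V.
Since Tl³⁺/Tl⁺ is the cathode and Hg₂²⁺/Hg the anode, E°cell = E°(Tl³⁺/Tl⁺) − E°(Hg₂²⁺/Hg).
So E°(Tl³⁺/Tl⁺) = E°cell + E°(Hg₂²⁺/Hg) = +0.450 + (+0.80) = +1.25 V.

+1.25 V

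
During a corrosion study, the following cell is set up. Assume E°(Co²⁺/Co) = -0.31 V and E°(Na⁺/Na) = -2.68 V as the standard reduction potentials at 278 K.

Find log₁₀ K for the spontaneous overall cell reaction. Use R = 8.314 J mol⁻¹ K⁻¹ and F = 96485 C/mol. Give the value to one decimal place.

Cathode: Co²⁺/Co; anode: Na⁺/Na. E°cell = (-0.31) − (-2.68) = +2.37 V, with n = 2.
ΔG° = −nFE° = −RT ln K, so ln K = nFE°/(RT) = (2)(96485)(+2.37) / ((8.314)(278)) = 197.872.
log₁₀ K = 197.872 / ln 10 = 85.9.

85.9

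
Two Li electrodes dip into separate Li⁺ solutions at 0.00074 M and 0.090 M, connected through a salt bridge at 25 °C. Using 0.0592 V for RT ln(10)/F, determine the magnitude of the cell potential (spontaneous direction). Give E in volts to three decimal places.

For a concentration cell E°cell = 0. The 0.090 M side is the cathode (reduction is favoured where [Li⁺] is higher).
With n = 1, E = −(0.0592/1) log([Li⁺]ₐₙ/[Li⁺]꜀ₐₜ) = −(0.0592/1) log(0.00074/0.09) = −(0.0592/1)(-2.085) = +0.123 V.

+0.123 V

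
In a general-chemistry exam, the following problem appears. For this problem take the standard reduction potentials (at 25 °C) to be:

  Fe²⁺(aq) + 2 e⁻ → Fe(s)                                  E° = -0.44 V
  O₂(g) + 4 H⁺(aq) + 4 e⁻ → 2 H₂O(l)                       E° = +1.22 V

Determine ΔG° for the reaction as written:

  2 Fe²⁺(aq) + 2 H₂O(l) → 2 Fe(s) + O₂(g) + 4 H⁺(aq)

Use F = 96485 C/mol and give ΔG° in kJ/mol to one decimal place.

+640.7 kJ/mol

As written, Fe²⁺/Fe is reduced (cathode) and O₂/H₂O is oxidised (anode), so E°cell = (-0.44) − (+1.22) = -1.66 V.
Balancing electrons gives n = 4.
ΔG° = −nFE° = −(4)(96485)(-1.66) = 640,660 J = +640.7 kJ/mol.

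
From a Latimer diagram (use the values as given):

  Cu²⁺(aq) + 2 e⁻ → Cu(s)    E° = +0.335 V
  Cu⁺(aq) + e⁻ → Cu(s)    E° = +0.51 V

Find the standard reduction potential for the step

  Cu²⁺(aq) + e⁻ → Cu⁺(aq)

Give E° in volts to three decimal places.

+0.160 V

Sequential free energies add, so n₃E°₃ = n₁E°₁ + n₂E°₂.
With n₃ = 2, and the known step contributing 1×(+0.51) V, the unknown satisfies 1·E° = 2×(+0.335) − 1×(+0.51) = +0.160.
E° = +0.160 / 1 = +0.160 V.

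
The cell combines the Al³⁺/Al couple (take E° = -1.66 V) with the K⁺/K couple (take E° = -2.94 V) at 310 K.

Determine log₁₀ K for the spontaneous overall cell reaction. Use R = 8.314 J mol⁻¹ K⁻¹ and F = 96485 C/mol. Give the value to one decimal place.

Cathode: Al³⁺/Al; anode: K⁺/K. E°cell = (-1.66) − (-2.94) = +1.28 V, with n = 3.
ΔG° = −nFE° = −RT ln K, so ln K = nFE°/(RT) = (3)(96485)(+1.28) / ((8.314)(310)) = 143.754.
log₁₀ K = 143.754 / ln 10 = 62.4.

62.4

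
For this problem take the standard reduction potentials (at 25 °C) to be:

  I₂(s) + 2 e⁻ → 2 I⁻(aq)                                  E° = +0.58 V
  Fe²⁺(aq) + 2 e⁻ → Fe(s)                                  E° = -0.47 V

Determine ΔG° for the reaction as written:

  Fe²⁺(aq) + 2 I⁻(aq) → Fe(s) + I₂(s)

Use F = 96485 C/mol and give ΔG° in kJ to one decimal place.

+202.6 kJ

As written, Fe²⁺/Fe is reduced (cathode) and I₂/I⁻ is oxidised (anode), so E°cell = (-0.47) − (+0.58) = -1.05 V.
Balancing electrons gives n = 2.
ΔG° = −nFE° = −(2)(96485)(-1.05) = 202,618 J = +202.6 kJ.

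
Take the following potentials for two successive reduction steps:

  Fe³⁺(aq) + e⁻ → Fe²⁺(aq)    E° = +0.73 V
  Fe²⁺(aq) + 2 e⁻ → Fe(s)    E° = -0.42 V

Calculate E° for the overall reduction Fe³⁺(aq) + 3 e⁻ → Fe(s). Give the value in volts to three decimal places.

Standard free energies of sequential steps add: ΔG°₃ = ΔG°₁ + ΔG°₂, so n₃E°₃ = n₁E°₁ + n₂E°₂.
E°₃ = (1×+0.73 + 2×-0.42) / 3 = (-0.110) / 3 = -0.037 V.

-0.037 V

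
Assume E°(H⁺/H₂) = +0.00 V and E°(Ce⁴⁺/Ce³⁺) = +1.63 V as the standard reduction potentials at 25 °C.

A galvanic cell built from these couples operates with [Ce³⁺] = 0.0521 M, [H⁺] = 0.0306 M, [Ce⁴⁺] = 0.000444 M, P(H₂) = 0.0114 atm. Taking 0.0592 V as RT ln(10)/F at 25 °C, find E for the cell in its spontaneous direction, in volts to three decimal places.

+1.540 V

Ce⁴⁺/Ce³⁺ is the cathode (higher E°), H⁺/H₂ the anode: E°cell = +1.63 − (+0.00) = +1.63 V, n = 2.
Overall: 2 Ce⁴⁺(aq) + H₂(g) → 2 Ce³⁺(aq) + 2 H⁺(aq)
Q = [Ce³⁺]^2·[H⁺]^2 / ([Ce⁴⁺]^2·P(H₂)); log Q = 3.053.
E = E° − (0.0592/n) log Q = +1.63 − (0.0592/2)(3.053) = +1.540 V.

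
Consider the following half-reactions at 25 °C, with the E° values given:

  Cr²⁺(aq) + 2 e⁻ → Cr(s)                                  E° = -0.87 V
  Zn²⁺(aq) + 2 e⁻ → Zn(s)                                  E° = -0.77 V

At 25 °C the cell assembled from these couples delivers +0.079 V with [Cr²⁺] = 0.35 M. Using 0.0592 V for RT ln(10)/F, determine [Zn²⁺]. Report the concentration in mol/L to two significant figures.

0.068 M

Zn²⁺/Zn is the cathode, Cr²⁺/Cr the anode: E°cell = +0.10 V, n = 2.
Overall reaction: Zn²⁺(aq) + Cr(s) → Zn(s) + Cr²⁺(aq); Q = [Cr²⁺]^1/[Zn²⁺]^1.
From E = E° − (0.0592/n) log Q: log Q = (E° − E)·n/0.0592 = (+0.10 − (+0.079))·2/0.0592 = 0.7095.
So 1·log[Zn²⁺] = 1·log(0.35) − log Q = -0.4559 − (0.7095) = -1.1654; [Zn²⁺] = 10^(-1.1654) ≈ 0.068 M.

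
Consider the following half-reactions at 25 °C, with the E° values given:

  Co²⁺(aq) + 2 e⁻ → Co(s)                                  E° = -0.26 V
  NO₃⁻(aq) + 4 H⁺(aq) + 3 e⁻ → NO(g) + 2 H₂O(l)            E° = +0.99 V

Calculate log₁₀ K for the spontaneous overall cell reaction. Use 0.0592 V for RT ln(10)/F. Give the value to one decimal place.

Cathode: NO₃⁻/NO; anode: Co²⁺/Co. E°cell = +1.25 V, n = 6.
log K = nE°cell / 0.0592 = (6)(+1.25) / 0.0592 = 126.7.

126.7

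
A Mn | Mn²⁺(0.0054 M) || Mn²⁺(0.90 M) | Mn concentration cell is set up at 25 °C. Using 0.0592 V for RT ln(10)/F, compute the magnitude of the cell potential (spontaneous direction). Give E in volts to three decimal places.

+0.066 V

For a concentration cell E°cell = 0. The 0.90 M side is the cathode (reduction is favoured where [Mn²⁺] is higher).
With n = 2, E = −(0.0592/2) log([Mn²⁺]ₐₙ/[Mn²⁺]꜀ₐₜ) = −(0.0592/2) log(0.0054/0.9) = −(0.0592/2)(-2.222) = +0.066 V.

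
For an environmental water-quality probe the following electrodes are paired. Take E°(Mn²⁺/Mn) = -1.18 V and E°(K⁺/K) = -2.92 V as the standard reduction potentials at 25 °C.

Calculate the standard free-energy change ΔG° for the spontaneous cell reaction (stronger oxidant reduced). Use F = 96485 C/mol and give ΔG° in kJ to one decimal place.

Mn²⁺/Mn (E° = -1.18 V) is the cathode; K⁺/K (E° = -2.92 V) is the anode, so E°cell = +1.74 V.
Balancing electrons gives n = 2 (lcm of 2 and 1).
ΔG° = −nFE° = −(2)(96485)(+1.74) = -335,768 J = -335.8 kJ.

-335.8 kJ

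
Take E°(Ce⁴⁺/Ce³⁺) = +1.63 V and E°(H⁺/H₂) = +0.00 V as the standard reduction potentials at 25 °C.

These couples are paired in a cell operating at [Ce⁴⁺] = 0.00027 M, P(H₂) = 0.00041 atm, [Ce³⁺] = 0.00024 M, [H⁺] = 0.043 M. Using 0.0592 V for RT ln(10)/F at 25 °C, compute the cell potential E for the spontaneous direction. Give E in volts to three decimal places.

Ce⁴⁺/Ce³⁺ is the cathode (higher E°), H⁺/H₂ the anode: E°cell = +1.63 − (+0.00) = +1.63 V, n = 2.
Overall: 2 Ce⁴⁺(aq) + H₂(g) → 2 Ce³⁺(aq) + 2 H⁺(aq)
Q = [Ce³⁺]^2·[H⁺]^2 / ([Ce⁴⁺]^2·P(H₂)); log Q = 0.552.
E = E° − (0.0592/n) log Q = +1.63 − (0.0592/2)(0.552) = +1.614 V.

+1.614 V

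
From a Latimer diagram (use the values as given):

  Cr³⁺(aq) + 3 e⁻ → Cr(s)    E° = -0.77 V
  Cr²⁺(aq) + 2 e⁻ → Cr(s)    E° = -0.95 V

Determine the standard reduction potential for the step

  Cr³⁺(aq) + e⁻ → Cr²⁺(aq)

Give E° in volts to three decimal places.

-0.410 V

Sequential free energies add, so n₃E°₃ = n₁E°₁ + n₂E°₂.
With n₃ = 3, and the known step contributing 2×(-0.95) V, the unknown satisfies 1·E° = 3×(-0.77) − 2×(-0.95) = -0.410.
E° = -0.410 / 1 = -0.410 V.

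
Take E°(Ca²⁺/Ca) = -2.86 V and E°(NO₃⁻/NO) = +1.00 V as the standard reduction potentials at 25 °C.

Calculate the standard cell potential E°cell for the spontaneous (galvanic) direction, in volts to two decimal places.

The NO₃⁻/NO couple has the higher reduction potential, so it is the cathode; Ca²⁺/Ca is oxidised at the anode.
E°cell = E°(cathode) − E°(anode) = (+1.00) − (-2.86) = +3.86 V.
Since E°cell > 0, the reaction is spontaneous under standard conditions.

+3.86 V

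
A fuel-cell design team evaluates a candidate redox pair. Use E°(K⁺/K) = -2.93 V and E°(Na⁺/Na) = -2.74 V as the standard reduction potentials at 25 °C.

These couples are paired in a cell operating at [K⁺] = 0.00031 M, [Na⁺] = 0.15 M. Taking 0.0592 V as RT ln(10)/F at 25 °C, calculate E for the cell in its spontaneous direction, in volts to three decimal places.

+0.349 V

Na⁺/Na is the cathode (higher E°), K⁺/K the anode: E°cell = -2.74 − (-2.93) = +0.19 V, n = 1.
Overall: Na⁺(aq) + K(s) → Na(s) + K⁺(aq)
Q = [K⁺] / ([Na⁺]); log Q = -2.685.
E = E° − (0.0592/n) log Q = +0.19 − (0.0592/1)(-2.685) = +0.349 V.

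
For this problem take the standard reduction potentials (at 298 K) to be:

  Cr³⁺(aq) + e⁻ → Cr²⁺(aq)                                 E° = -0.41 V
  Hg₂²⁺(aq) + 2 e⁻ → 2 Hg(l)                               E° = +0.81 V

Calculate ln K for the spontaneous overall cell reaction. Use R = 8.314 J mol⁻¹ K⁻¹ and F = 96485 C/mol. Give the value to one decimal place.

Cathode: Hg₂²⁺/Hg; anode: Cr³⁺/Cr²⁺. E°cell = (+0.81) − (-0.41) = +1.22 V, with n = 2.
ΔG° = −nFE° = −RT ln K, so ln K = nFE°/(RT) = (2)(96485)(+1.22) / ((8.314)(298)) = 95.022.

95.0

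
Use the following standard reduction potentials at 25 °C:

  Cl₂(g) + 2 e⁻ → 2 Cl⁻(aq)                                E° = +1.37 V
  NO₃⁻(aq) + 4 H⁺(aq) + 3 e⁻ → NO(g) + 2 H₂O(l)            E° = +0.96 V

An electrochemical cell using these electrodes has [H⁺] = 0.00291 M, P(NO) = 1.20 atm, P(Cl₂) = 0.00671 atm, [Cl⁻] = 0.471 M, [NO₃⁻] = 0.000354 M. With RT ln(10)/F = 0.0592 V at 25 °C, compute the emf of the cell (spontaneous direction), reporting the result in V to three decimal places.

Cl₂/Cl⁻ is the cathode (higher E°), NO₃⁻/NO the anode: E°cell = +1.37 − (+0.96) = +0.41 V, n = 6.
Overall: 3 Cl₂(g) + 2 NO(g) + 4 H₂O(l) → 6 Cl⁻(aq) + 2 NO₃⁻(aq) + 8 H⁺(aq)
Q = [Cl⁻]^6·[NO₃⁻]^2·[H⁺]^8 / (P(Cl₂)^3·P(NO)^2); log Q = -22.791.
E = E° − (0.0592/n) log Q = +0.41 − (0.0592/6)(-22.791) = +0.635 V.

+0.635 V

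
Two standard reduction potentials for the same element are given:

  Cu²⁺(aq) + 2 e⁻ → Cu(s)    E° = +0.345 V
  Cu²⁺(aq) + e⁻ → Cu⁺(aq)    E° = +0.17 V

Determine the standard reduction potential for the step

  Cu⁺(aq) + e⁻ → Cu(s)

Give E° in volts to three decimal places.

+0.520 V

Sequential free energies add, so n₃E°₃ = n₁E°₁ + n₂E°₂.
With n₃ = 2, and the known step contributing 1×(+0.17) V, the unknown satisfies 1·E° = 2×(+0.345) − 1×(+0.17) = +0.520.
E° = +0.520 / 1 = +0.520 V.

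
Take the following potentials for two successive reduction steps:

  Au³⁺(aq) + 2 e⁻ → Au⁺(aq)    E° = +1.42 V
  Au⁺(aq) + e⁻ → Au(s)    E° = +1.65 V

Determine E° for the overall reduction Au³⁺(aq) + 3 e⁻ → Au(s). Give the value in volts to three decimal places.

Standard free energies of sequential steps add: ΔG°₃ = ΔG°₁ + ΔG°₂, so n₃E°₃ = n₁E°₁ + n₂E°₂.
E°₃ = (2×+1.42 + 1×+1.65) / 3 = (+4.490) / 3 = +1.497 V.

+1.497 V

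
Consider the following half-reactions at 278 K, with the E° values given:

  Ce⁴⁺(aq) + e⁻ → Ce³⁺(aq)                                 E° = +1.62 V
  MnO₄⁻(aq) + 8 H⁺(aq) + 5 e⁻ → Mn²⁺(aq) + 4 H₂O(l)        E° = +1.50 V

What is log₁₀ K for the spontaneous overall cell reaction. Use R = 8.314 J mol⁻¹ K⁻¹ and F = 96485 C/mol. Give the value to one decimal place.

10.9

Cathode: Ce⁴⁺/Ce³⁺; anode: MnO₄⁻/Mn²⁺. E°cell = (+1.62) − (+1.50) = +0.12 V, with n = 5.
ΔG° = −nFE° = −RT ln K, so ln K = nFE°/(RT) = (5)(96485)(+0.12) / ((8.314)(278)) = 25.047.
log₁₀ K = 25.047 / ln 10 = 10.9.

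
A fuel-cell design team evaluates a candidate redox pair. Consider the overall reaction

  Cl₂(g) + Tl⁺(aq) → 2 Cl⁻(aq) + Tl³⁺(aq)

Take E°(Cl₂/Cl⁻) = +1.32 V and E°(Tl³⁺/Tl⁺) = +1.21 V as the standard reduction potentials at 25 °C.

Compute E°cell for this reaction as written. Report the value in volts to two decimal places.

The Cl₂/Cl⁻ couple has the higher reduction potential, so it is the cathode; Tl³⁺/Tl⁺ is oxidised at the anode.
E°cell = E°(cathode) − E°(anode) = (+1.32) − (+1.21) = +0.11 V.

+0.11 V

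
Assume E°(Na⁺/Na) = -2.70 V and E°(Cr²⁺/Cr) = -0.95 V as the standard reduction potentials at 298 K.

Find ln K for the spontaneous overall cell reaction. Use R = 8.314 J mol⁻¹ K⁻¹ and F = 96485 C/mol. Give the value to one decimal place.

Cathode: Cr²⁺/Cr; anode: Na⁺/Na. E°cell = (-0.95) − (-2.70) = +1.75 V, with n = 2.
ΔG° = −nFE° = −RT ln K, so ln K = nFE°/(RT) = (2)(96485)(+1.75) / ((8.314)(298)) = 136.302.

136.3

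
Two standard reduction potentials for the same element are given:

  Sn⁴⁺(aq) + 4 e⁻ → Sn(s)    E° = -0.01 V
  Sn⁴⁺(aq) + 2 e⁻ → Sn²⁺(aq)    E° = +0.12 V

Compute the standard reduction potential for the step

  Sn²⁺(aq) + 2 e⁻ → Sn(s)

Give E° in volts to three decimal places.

Sequential free energies add, so n₃E°₃ = n₁E°₁ + n₂E°₂.
With n₃ = 4, and the known step contributing 2×(+0.12) V, the unknown satisfies 2·E° = 4×(-0.01) − 2×(+0.12) = -0.280.
E° = -0.280 / 2 = -0.140 V.

-0.140 V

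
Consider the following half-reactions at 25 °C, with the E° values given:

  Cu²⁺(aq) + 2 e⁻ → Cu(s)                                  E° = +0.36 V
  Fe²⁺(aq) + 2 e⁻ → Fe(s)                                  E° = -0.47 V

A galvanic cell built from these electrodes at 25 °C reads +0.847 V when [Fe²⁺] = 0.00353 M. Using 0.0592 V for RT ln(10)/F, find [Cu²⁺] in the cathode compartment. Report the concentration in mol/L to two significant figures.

Cu²⁺/Cu is the cathode, Fe²⁺/Fe the anode: E°cell = +0.83 V, n = 2.
Overall reaction: Cu²⁺(aq) + Fe(s) → Cu(s) + Fe²⁺(aq); Q = [Fe²⁺]^1/[Cu²⁺]^1.
From E = E° − (0.0592/n) log Q: log Q = (E° − E)·n/0.0592 = (+0.83 − (+0.847))·2/0.0592 = -0.5743.
So 1·log[Cu²⁺] = 1·log(0.00353) − log Q = -2.4522 − (-0.5743) = -1.8779; [Cu²⁺] = 10^(-1.8779) ≈ 0.013 M.

0.013 M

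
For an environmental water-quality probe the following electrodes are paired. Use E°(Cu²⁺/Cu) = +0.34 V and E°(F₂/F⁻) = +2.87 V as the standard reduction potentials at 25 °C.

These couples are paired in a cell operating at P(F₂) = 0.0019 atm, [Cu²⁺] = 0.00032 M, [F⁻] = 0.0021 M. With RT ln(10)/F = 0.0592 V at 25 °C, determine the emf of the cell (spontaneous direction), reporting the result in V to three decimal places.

+2.711 V

F₂/F⁻ is the cathode (higher E°), Cu²⁺/Cu the anode: E°cell = +2.87 − (+0.34) = +2.53 V, n = 2.
Overall: F₂(g) + Cu(s) → 2 F⁻(aq) + Cu²⁺(aq)
Q = [F⁻]^2·[Cu²⁺] / (P(F₂)); log Q = -6.129.
E = E° − (0.0592/n) log Q = +2.53 − (0.0592/2)(-6.129) = +2.711 V.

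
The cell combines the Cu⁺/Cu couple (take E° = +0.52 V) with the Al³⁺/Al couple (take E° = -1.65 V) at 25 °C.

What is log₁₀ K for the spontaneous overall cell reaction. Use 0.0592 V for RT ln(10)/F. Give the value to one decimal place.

Cathode: Cu⁺/Cu; anode: Al³⁺/Al. E°cell = +2.17 V, n = 3.
log K = nE°cell / 0.0592 = (3)(+2.17) / 0.0592 = 110.0.

110.0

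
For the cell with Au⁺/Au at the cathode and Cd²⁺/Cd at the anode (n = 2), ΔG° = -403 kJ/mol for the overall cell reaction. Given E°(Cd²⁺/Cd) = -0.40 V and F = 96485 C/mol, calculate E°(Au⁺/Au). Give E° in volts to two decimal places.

+1.69 V

E°cell = −ΔG°/(nF) = −(-403×10³)/((2)(96485)) = +2.088 V.
Since Au⁺/Au is the cathode and Cd²⁺/Cd the anode, E°cell = E°(Au⁺/Au) − E°(Cd²⁺/Cd).
So E°(Au⁺/Au) = E°cell + E°(Cd²⁺/Cd) = +2.088 + (-0.40) = +1.69 V.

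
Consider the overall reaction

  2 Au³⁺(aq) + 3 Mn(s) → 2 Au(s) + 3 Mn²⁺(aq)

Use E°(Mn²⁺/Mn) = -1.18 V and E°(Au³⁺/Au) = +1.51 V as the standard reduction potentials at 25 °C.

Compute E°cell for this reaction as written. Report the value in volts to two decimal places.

The Au³⁺/Au couple has the higher reduction potential, so it is the cathode; Mn²⁺/Mn is oxidised at the anode.
E°cell = E°(cathode) − E°(anode) = (+1.51) − (-1.18) = +2.69 V.

+2.69 V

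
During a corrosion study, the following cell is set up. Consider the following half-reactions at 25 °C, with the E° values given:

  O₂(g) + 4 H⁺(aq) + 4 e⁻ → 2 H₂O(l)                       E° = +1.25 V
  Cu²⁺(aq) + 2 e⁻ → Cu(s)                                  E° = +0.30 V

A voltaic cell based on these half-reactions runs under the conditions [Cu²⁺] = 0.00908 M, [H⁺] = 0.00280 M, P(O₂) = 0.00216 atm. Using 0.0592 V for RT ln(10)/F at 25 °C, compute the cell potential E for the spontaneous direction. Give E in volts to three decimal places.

+0.820 V

O₂/H₂O is the cathode (higher E°), Cu²⁺/Cu the anode: E°cell = +1.25 − (+0.30) = +0.95 V, n = 4.
Overall: O₂(g) + 4 H⁺(aq) + 2 Cu(s) → 2 H₂O(l) + 2 Cu²⁺(aq)
Q = [Cu²⁺]^2 / (P(O₂)·[H⁺]^4); log Q = 8.793.
E = E° − (0.0592/n) log Q = +0.95 − (0.0592/4)(8.793) = +0.820 V.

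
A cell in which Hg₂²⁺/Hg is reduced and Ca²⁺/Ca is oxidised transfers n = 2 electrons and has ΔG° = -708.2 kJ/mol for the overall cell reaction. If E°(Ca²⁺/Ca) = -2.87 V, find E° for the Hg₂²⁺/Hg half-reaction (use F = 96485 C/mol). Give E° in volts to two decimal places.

+0.80 V

E°cell = −ΔG°/(nF) = −(-708.2×10³)/((2)(96485)) = +3.670 V.
Since Hg₂²⁺/Hg is the cathode and Ca²⁺/Ca the anode, E°cell = E°(Hg₂²⁺/Hg) − E°(Ca²⁺/Ca).
So E°(Hg₂²⁺/Hg) = E°cell + E°(Ca²⁺/Ca) = +3.670 + (-2.87) = +0.80 V.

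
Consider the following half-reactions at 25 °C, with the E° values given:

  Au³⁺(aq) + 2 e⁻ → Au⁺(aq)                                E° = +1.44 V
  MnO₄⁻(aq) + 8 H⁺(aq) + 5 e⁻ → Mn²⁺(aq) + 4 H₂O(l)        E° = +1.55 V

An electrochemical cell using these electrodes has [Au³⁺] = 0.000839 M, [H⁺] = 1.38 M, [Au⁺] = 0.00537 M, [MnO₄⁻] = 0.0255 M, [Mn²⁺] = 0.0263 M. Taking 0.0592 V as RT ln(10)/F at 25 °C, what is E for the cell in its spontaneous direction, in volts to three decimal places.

+0.147 V

MnO₄⁻/Mn²⁺ is the cathode (higher E°), Au³⁺/Au⁺ the anode: E°cell = +1.55 − (+1.44) = +0.11 V, n = 10.
Overall: 2 MnO₄⁻(aq) + 16 H⁺(aq) + 5 Au⁺(aq) → 2 Mn²⁺(aq) + 8 H₂O(l) + 5 Au³⁺(aq)
Q = [Mn²⁺]^2·[Au³⁺]^5 / ([MnO₄⁻]^2·[H⁺]^16·[Au⁺]^5); log Q = -6.242.
E = E° − (0.0592/n) log Q = +0.11 − (0.0592/10)(-6.242) = +0.147 V.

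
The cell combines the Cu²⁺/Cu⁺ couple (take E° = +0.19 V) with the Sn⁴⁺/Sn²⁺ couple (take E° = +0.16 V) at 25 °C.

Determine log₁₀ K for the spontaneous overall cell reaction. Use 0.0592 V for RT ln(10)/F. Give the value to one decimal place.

Cathode: Cu²⁺/Cu⁺; anode: Sn⁴⁺/Sn²⁺. E°cell = +0.03 V, n = 2.
log K = nE°cell / 0.0592 = (2)(+0.03) / 0.0592 = 1.0.

1.0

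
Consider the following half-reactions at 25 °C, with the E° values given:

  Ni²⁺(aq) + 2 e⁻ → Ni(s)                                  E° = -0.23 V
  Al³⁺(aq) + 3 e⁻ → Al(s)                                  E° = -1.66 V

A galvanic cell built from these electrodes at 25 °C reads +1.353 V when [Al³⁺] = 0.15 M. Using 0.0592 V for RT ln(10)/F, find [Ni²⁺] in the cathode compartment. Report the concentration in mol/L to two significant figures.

0.00071 M

Ni²⁺/Ni is the cathode, Al³⁺/Al the anode: E°cell = +1.43 V, n = 6.
Overall reaction: 3 Ni²⁺(aq) + 2 Al(s) → 3 Ni(s) + 2 Al³⁺(aq); Q = [Al³⁺]^2/[Ni²⁺]^3.
From E = E° − (0.0592/n) log Q: log Q = (E° − E)·n/0.0592 = (+1.43 − (+1.353))·6/0.0592 = 7.8041.
So 3·log[Ni²⁺] = 2·log(0.15) − log Q = -1.6478 − (7.8041) = -9.4519; log[Ni²⁺] = -9.4519 / 3 = -3.1506; [Ni²⁺] = 10^(-3.1506) ≈ 0.00071 M.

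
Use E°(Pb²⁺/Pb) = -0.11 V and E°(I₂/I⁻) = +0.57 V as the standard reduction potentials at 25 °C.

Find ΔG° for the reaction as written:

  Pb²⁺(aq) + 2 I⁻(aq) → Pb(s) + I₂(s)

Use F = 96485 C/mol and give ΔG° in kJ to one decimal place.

As written, Pb²⁺/Pb is reduced (cathode) and I₂/I⁻ is oxidised (anode), so E°cell = (-0.11) − (+0.57) = -0.68 V.
Balancing electrons gives n = 2.
ΔG° = −nFE° = −(2)(96485)(-0.68) = 131,220 J = +131.2 kJ.

+131.2 kJ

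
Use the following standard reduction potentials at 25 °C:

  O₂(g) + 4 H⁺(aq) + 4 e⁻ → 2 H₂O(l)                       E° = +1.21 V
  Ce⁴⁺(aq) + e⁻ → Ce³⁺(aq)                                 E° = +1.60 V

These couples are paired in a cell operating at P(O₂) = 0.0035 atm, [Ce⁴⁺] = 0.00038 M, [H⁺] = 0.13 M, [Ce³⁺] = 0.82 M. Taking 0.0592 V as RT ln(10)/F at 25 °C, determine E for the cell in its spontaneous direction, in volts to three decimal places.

Ce⁴⁺/Ce³⁺ is the cathode (higher E°), O₂/H₂O the anode: E°cell = +1.60 − (+1.21) = +0.39 V, n = 4.
Overall: 4 Ce⁴⁺(aq) + 2 H₂O(l) → 4 Ce³⁺(aq) + O₂(g) + 4 H⁺(aq)
Q = [Ce³⁺]^4·P(O₂)·[H⁺]^4 / ([Ce⁴⁺]^4); log Q = 7.336.
E = E° − (0.0592/n) log Q = +0.39 − (0.0592/4)(7.336) = +0.281 V.

+0.281 V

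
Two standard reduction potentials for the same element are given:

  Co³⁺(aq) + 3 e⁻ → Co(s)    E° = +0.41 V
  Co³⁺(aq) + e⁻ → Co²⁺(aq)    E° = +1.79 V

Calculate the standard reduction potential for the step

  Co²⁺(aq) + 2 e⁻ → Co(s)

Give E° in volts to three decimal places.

Sequential free energies add, so n₃E°₃ = n₁E°₁ + n₂E°₂.
With n₃ = 3, and the known step contributing 1×(+1.79) V, the unknown satisfies 2·E° = 3×(+0.41) − 1×(+1.79) = -0.560.
E° = -0.560 / 2 = -0.280 V.

-0.280 V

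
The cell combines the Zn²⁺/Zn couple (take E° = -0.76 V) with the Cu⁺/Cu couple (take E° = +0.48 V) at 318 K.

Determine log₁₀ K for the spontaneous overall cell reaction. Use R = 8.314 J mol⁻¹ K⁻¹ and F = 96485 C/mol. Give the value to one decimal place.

Cathode: Cu⁺/Cu; anode: Zn²⁺/Zn. E°cell = (+0.48) − (-0.76) = +1.24 V, with n = 2.
ΔG° = −nFE° = −RT ln K, so ln K = nFE°/(RT) = (2)(96485)(+1.24) / ((8.314)(318)) = 90.505.
log₁₀ K = 90.505 / ln 10 = 39.3.

39.3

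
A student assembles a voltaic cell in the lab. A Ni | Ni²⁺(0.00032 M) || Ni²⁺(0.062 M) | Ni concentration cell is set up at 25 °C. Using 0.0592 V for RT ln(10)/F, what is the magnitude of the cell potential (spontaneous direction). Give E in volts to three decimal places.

For a concentration cell E°cell = 0. The 0.062 M side is the cathode (reduction is favoured where [Ni²⁺] is higher).
With n = 2, E = −(0.0592/2) log([Ni²⁺]ₐₙ/[Ni²⁺]꜀ₐₜ) = −(0.0592/2) log(0.00032/0.062) = −(0.0592/2)(-2.287) = +0.068 V.

+0.068 V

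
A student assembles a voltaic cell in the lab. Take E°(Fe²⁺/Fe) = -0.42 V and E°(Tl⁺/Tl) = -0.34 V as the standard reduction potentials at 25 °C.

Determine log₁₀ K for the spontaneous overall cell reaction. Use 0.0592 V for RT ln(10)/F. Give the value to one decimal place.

Cathode: Tl⁺/Tl; anode: Fe²⁺/Fe. E°cell = +0.08 V, n = 2.
log K = nE°cell / 0.0592 = (2)(+0.08) / 0.0592 = 2.7.

2.7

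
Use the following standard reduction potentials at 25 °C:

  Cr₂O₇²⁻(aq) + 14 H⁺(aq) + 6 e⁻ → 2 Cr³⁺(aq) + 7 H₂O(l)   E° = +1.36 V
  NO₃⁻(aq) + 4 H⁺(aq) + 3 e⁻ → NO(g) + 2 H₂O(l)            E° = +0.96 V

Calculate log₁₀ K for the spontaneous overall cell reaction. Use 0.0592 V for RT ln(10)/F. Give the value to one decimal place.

Cathode: Cr₂O₇²⁻/Cr³⁺; anode: NO₃⁻/NO. E°cell = +0.40 V, n = 6.
log K = nE°cell / 0.0592 = (6)(+0.40) / 0.0592 = 40.5.

40.5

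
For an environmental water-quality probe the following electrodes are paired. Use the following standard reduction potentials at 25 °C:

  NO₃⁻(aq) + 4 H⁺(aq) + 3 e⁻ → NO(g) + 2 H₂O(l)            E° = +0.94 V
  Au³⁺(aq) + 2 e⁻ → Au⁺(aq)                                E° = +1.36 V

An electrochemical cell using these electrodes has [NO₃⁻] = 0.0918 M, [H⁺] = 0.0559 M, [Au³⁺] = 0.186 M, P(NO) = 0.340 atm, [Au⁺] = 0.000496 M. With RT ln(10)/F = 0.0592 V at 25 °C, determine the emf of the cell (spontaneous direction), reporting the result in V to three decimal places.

Au³⁺/Au⁺ is the cathode (higher E°), NO₃⁻/NO the anode: E°cell = +1.36 − (+0.94) = +0.42 V, n = 6.
Overall: 3 Au³⁺(aq) + 2 NO(g) + 4 H₂O(l) → 3 Au⁺(aq) + 2 NO₃⁻(aq) + 8 H⁺(aq)
Q = [Au⁺]^3·[NO₃⁻]^2·[H⁺]^8 / ([Au³⁺]^3·P(NO)^2); log Q = -18.880.
E = E° − (0.0592/n) log Q = +0.42 − (0.0592/6)(-18.880) = +0.606 V.

+0.606 V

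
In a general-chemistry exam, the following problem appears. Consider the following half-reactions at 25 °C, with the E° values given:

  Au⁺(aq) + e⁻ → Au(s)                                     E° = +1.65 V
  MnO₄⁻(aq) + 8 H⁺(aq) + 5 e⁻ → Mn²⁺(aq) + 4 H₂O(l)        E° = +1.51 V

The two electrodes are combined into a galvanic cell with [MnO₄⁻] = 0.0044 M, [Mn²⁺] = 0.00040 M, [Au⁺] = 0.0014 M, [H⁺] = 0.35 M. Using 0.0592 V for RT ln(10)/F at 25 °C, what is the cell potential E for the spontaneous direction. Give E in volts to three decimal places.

Au⁺/Au is the cathode (higher E°), MnO₄⁻/Mn²⁺ the anode: E°cell = +1.65 − (+1.51) = +0.14 V, n = 5.
Overall: 5 Au⁺(aq) + Mn²⁺(aq) + 4 H₂O(l) → 5 Au(s) + MnO₄⁻(aq) + 8 H⁺(aq)
Q = [MnO₄⁻]·[H⁺]^8 / ([Au⁺]^5·[Mn²⁺]); log Q = 11.663.
E = E° − (0.0592/n) log Q = +0.14 − (0.0592/5)(11.663) = +0.002 V.

+0.002 V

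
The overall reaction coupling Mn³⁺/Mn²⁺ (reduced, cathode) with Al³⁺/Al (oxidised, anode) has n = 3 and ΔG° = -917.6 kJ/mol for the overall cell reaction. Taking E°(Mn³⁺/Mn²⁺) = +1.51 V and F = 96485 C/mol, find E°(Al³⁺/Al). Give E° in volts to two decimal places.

-1.66 V

E°cell = −ΔG°/(nF) = −(-917.6×10³)/((3)(96485)) = +3.170 V.
Since Mn³⁺/Mn²⁺ is the cathode and Al³⁺/Al the anode, E°cell = E°(Mn³⁺/Mn²⁺) − E°(Al³⁺/Al).
So E°(Al³⁺/Al) = E°(Mn³⁺/Mn²⁺) − E°cell = (+1.51) − (+3.170) = -1.66 V.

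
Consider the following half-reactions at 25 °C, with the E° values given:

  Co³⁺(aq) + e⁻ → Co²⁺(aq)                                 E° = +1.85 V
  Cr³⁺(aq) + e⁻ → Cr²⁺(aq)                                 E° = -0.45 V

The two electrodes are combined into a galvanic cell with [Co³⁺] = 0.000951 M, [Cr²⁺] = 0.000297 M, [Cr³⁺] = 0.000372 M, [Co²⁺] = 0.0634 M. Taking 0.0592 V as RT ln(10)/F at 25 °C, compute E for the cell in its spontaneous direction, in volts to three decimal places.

Co³⁺/Co²⁺ is the cathode (higher E°), Cr³⁺/Cr²⁺ the anode: E°cell = +1.85 − (-0.45) = +2.30 V, n = 1.
Overall: Co³⁺(aq) + Cr²⁺(aq) → Co²⁺(aq) + Cr³⁺(aq)
Q = [Co²⁺]·[Cr³⁺] / ([Co³⁺]·[Cr²⁺]); log Q = 1.922.
E = E° − (0.0592/n) log Q = +2.30 − (0.0592/1)(1.922) = +2.186 V.

+2.186 V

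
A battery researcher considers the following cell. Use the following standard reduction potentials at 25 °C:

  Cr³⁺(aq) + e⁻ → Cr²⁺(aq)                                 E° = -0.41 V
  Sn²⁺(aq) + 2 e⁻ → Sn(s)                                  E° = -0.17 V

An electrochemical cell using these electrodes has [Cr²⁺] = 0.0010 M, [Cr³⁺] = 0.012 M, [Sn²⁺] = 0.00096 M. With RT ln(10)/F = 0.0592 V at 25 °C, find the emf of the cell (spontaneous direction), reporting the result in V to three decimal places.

Sn²⁺/Sn is the cathode (higher E°), Cr³⁺/Cr²⁺ the anode: E°cell = -0.17 − (-0.41) = +0.24 V, n = 2.
Overall: Sn²⁺(aq) + 2 Cr²⁺(aq) → Sn(s) + 2 Cr³⁺(aq)
Q = [Cr³⁺]^2 / ([Sn²⁺]·[Cr²⁺]^2); log Q = 5.176.
E = E° − (0.0592/n) log Q = +0.24 − (0.0592/2)(5.176) = +0.087 V.

+0.087 V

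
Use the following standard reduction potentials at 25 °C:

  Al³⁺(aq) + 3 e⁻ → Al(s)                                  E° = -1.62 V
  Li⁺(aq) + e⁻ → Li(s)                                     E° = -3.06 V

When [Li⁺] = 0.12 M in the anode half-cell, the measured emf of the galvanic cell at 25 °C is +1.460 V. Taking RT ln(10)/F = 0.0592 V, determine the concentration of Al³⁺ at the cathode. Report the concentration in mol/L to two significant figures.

0.018 M

Al³⁺/Al is the cathode, Li⁺/Li the anode: E°cell = +1.44 V, n = 3.
Overall reaction: Al³⁺(aq) + 3 Li(s) → Al(s) + 3 Li⁺(aq); Q = [Li⁺]^3/[Al³⁺]^1.
From E = E° − (0.0592/n) log Q: log Q = (E° − E)·n/0.0592 = (+1.44 − (+1.460))·3/0.0592 = -1.0135.
So 1·log[Al³⁺] = 3·log(0.12) − log Q = -2.7625 − (-1.0135) = -1.7490; [Al³⁺] = 10^(-1.7490) ≈ 0.018 M.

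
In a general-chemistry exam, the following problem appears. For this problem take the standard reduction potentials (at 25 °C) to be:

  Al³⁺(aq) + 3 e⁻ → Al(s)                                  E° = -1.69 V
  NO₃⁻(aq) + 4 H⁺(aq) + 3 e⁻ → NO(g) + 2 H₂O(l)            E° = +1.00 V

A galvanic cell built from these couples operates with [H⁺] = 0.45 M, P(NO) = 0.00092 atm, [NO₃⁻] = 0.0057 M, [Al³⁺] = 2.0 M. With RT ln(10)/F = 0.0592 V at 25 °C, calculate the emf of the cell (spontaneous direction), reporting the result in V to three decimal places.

NO₃⁻/NO is the cathode (higher E°), Al³⁺/Al the anode: E°cell = +1.00 − (-1.69) = +2.69 V, n = 3.
Overall: NO₃⁻(aq) + 4 H⁺(aq) + Al(s) → NO(g) + 2 H₂O(l) + Al³⁺(aq)
Q = P(NO)·[Al³⁺] / ([NO₃⁻]·[H⁺]^4); log Q = 0.896.
E = E° − (0.0592/n) log Q = +2.69 − (0.0592/3)(0.896) = +2.672 V.

+2.672 V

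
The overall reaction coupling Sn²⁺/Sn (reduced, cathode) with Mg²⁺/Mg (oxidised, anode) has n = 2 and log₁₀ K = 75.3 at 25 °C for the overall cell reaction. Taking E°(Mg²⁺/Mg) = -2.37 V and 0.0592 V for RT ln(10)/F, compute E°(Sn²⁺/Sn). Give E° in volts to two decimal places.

-0.14 V

E°cell = (0.0592/n)·log K = (0.0592/2)(75.3) = +2.229 V.
Since Sn²⁺/Sn is the cathode and Mg²⁺/Mg the anode, E°cell = E°(Sn²⁺/Sn) − E°(Mg²⁺/Mg).
So E°(Sn²⁺/Sn) = E°cell + E°(Mg²⁺/Mg) = +2.229 + (-2.37) = -0.14 V.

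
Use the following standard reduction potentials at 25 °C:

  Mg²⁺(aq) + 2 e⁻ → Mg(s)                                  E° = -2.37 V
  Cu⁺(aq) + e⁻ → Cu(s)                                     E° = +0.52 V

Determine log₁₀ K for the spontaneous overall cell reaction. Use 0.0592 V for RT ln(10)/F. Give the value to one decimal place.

97.6

Cathode: Cu⁺/Cu; anode: Mg²⁺/Mg. E°cell = +2.89 V, n = 2.
log K = nE°cell / 0.0592 = (2)(+2.89) / 0.0592 = 97.6.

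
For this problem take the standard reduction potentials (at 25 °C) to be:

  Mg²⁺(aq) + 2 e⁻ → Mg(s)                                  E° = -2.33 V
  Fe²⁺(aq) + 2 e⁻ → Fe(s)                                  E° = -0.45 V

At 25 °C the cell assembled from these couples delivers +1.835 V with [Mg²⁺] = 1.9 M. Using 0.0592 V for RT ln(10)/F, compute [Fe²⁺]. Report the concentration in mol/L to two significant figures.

Fe²⁺/Fe is the cathode, Mg²⁺/Mg the anode: E°cell = +1.88 V, n = 2.
Overall reaction: Fe²⁺(aq) + Mg(s) → Fe(s) + Mg²⁺(aq); Q = [Mg²⁺]^1/[Fe²⁺]^1.
From E = E° − (0.0592/n) log Q: log Q = (E° − E)·n/0.0592 = (+1.88 − (+1.835))·2/0.0592 = 1.5203.
So 1·log[Fe²⁺] = 1·log(1.9) − log Q = 0.2788 − (1.5203) = -1.2415; [Fe²⁺] = 10^(-1.2415) ≈ 0.057 M.

0.057 M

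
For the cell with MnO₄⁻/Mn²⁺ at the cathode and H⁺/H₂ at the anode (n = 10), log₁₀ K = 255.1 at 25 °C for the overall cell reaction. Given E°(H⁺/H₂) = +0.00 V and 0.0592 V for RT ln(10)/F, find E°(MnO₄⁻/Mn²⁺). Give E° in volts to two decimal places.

E°cell = (0.0592/n)·log K = (0.0592/10)(255.1) = +1.510 V.
Since MnO₄⁻/Mn²⁺ is the cathode and H⁺/H₂ the anode, E°cell = E°(MnO₄⁻/Mn²⁺) − E°(H⁺/H₂).
So E°(MnO₄⁻/Mn²⁺) = E°cell + E°(H⁺/H₂) = +1.510 + (+0.00) = +1.51 V.

+1.51 V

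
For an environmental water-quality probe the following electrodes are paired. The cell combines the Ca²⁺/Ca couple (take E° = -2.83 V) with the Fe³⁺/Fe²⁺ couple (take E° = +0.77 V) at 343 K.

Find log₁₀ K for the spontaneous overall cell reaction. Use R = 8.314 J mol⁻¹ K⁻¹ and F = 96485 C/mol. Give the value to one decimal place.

Cathode: Fe³⁺/Fe²⁺; anode: Ca²⁺/Ca. E°cell = (+0.77) − (-2.83) = +3.60 V, with n = 2.
ΔG° = −nFE° = −RT ln K, so ln K = nFE°/(RT) = (2)(96485)(+3.60) / ((8.314)(343)) = 243.606.
log₁₀ K = 243.606 / ln 10 = 105.8.

105.8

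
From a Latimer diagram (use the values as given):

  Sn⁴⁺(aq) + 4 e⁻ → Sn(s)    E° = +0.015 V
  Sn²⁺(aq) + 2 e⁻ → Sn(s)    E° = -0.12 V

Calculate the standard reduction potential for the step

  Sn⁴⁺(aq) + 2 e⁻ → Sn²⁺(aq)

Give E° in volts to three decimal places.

Sequential free energies add, so n₃E°₃ = n₁E°₁ + n₂E°₂.
With n₃ = 4, and the known step contributing 2×(-0.12) V, the unknown satisfies 2·E° = 4×(+0.015) − 2×(-0.12) = +0.300.
E° = +0.300 / 2 = +0.150 V.

+0.150 V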